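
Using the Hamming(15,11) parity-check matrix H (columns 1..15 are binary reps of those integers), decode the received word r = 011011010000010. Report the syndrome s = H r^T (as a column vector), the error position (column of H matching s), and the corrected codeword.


s = (0, 1, 0, 0)^T, error position = 4, corrected codeword c = 011111010000010

Compute s = H r^T mod 2 one row at a time:
  s_1 = 1 + 0 + 0 + 0 + 0 + 0 + 1 + 0 = 2 ≡ 0 (mod 2).
  s_2 = 0 + 1 + 1 + 0 + 0 + 0 + 1 + 0 = 3 ≡ 1 (mod 2).
  s_3 = 1 + 1 + 1 + 0 + 0 + 0 + 1 + 0 = 4 ≡ 0 (mod 2).
  s_4 = 0 + 1 + 1 + 0 + 0 + 0 + 0 + 0 = 2 ≡ 0 (mod 2).
s = (0, 1, 0, 0)^T — this equals column 4 of H (binary 0100), so error is at position 4.
Correct: flip bit 4 of r = 011011010000010 to get c = 011111010000010.


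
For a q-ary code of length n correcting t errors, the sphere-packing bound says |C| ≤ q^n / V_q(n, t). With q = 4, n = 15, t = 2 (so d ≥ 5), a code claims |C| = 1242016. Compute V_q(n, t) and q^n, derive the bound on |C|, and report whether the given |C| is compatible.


V_q(n, t) = 991, q^n = 1073741824, Hamming bound = 1083493, |C| = 1242016 > bound (violated).

Step 1: Compute V_q(n, t) = Σ_{j=0}^2 C(n, j) (q−1)^j.
  j = 0: C(15,0)·(3)^0 = 1·1 = 1.
  j = 1: C(15,1)·(3)^1 = 15·3 = 45.
  j = 2: C(15,2)·(3)^2 = 105·9 = 945.
  V_q(n, t) = 1 + 45 + 945 = 991.
Step 2: q^n = 4^15 = 1073741824.
Step 3: Hamming bound ⌊q^n / V_q(n,t)⌋ = ⌊1073741824/991⌋ = 1083493.
Step 4: Compare |C| = 1242016 to 1083493: violated.
The claimed |C| lies above the Hamming bound, so no 4-ary code of length 15 with d ≥ 5 can have 1242016 codewords.


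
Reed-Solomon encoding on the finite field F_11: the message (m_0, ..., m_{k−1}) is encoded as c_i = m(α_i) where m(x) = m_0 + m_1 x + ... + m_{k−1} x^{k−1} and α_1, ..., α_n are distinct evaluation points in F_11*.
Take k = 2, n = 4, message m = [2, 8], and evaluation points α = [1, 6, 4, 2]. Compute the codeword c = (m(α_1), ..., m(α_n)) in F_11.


c = [10, 6, 1, 7]

Message polynomial: m(x) = 2 + 8·x (mod 11).
For each evaluation point α_i, compute m(α_i) mod 11:
  α_1 = 1: Horner steps 8 → 10, so m(1) = 10.
  α_2 = 6: Horner steps 8 → 6, so m(6) = 6.
  α_3 = 4: Horner steps 8 → 1, so m(4) = 1.
  α_4 = 2: Horner steps 8 → 7, so m(2) = 7.
Codeword c = [10, 6, 1, 7] ∈ F_11^4.


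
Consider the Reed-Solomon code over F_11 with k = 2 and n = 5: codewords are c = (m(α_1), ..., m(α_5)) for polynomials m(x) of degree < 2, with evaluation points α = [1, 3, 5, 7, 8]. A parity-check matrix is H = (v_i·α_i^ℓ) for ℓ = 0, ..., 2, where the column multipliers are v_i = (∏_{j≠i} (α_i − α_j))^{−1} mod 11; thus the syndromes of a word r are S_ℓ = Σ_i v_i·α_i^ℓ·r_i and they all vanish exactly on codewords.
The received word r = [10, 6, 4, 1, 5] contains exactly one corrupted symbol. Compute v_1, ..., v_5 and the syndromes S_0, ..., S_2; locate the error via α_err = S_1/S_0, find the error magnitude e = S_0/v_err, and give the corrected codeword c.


S = (4, 1, 3), error at position 2, error magnitude e = 10, c = [10, 7, 4, 1, 5].

Step 1: column multipliers v_i = (∏_{j≠i}(α_i − α_j))^{−1} mod 11.
  i = 1 (α = 1): (1−3)(1−5)(1−7)(1−8) = (−2)·(−4)·(−6)·(−7) = 336 ≡ 6, so v_1 = 6^{−1} = 2 (mod 11).
  i = 2 (α = 3): (3−1)(3−5)(3−7)(3−8) = 2·(−2)·(−4)·(−5) = −80 ≡ 8, so v_2 = 8^{−1} = 7 (mod 11).
  i = 3 (α = 5): (5−1)(5−3)(5−7)(5−8) = 4·2·(−2)·(−3) = 48 ≡ 4, so v_3 = 4^{−1} = 3 (mod 11).
  i = 4 (α = 7): (7−1)(7−3)(7−5)(7−8) = 6·4·2·(−1) = −48 ≡ 7, so v_4 = 7^{−1} = 8 (mod 11).
  i = 5 (α = 8): (8−1)(8−3)(8−5)(8−7) = 7·5·3·1 = 105 ≡ 6, so v_5 = 6^{−1} = 2 (mod 11).
  v = [2, 7, 3, 8, 2].
Step 2: syndromes of r = [10, 6, 4, 1, 5] (all sums mod 11).
  S_0 = Σ v_i r_i = 2·10 + 7·6 + 3·4 + 8·1 + 2·5 = 92 ≡ 4.
  S_1 = Σ v_i α_i r_i = 2·1·10 + 7·3·6 + 3·5·4 + 8·7·1 + 2·8·5 = 342 ≡ 1.
  α_i^2 mod 11 = [1, 9, 3, 5, 9].
  S_2 = Σ v_i α_i^2 r_i = 2·1·10 + 7·9·6 + 3·3·4 + 8·5·1 + 2·9·5 = 564 ≡ 3.
  S = (4, 1, 3) ≠ 0, so r is not a codeword (an error is present).
Step 3: locate the error. For a single error e at position i, S_ℓ = v_i·e·α_i^ℓ, so α_err = S_1/S_0.
  S_0^{−1} = 4^{−1} = 3 (mod 11), so α_err = 1·3 = 3 ≡ 3 = α_2. Error position i = 2.
  Consistency check: S_2/S_1 = 3·1 = 3 ≡ 3 = α_err ✓ (single-error assumption holds).
Step 4: error magnitude e = S_0/v_2 = S_0·∏_{j≠2}(α_2 − α_j) = 4·8 = 32 ≡ 10 (mod 11).
Step 5: correct position 2: c_2 = r_2 − e = 6 − 10 ≡ 7 (mod 11). Hence c = [10, 7, 4, 1, 5].
  Check: interpolating c through the α_i gives m(x) = 6 + 4·x (degree < 2) with m(α_i) = c_i for every i, so c is indeed a codeword.


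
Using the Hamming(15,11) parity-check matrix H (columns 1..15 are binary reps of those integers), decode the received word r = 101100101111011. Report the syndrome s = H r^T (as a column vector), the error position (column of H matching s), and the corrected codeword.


s = (0, 1, 0, 0)^T, error position = 4, corrected codeword c = 101000101111011

Compute s = H r^T mod 2 one row at a time:
  s_1 = 0 + 1 + 1 + 1 + 1 + 0 + 1 + 1 = 6 ≡ 0 (mod 2).
  s_2 = 1 + 0 + 0 + 1 + 1 + 0 + 1 + 1 = 5 ≡ 1 (mod 2).
  s_3 = 0 + 1 + 0 + 1 + 1 + 1 + 1 + 1 = 6 ≡ 0 (mod 2).
  s_4 = 1 + 1 + 0 + 1 + 1 + 1 + 0 + 1 = 6 ≡ 0 (mod 2).
s = (0, 1, 0, 0)^T — this equals column 4 of H (binary 0100), so error is at position 4.
Correct: flip bit 4 of r = 101100101111011 to get c = 101000101111011.


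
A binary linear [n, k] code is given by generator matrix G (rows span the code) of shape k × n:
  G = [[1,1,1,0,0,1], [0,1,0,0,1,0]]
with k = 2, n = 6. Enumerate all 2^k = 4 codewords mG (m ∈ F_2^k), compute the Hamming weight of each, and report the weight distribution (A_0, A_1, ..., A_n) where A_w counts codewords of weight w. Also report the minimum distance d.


Weight distribution: A_0 = 1, A_2 = 1, A_4 = 2. Minimum distance d = 2.

Enumerate all 2^2 = 4 messages m ∈ F_2^2.
For each, compute codeword c = mG in F_2^6, then tally its weight.
  m = 00 → c = 000000, weight = 0.
  m = 10 → c = 111001, weight = 4.
  m = 01 → c = 010010, weight = 2.
  m = 11 → c = 101011, weight = 4.
Tally weights:
  weight 0: 1 codewords.
  weight 2: 1 codewords.
  weight 4: 2 codewords.
Minimum distance d = smallest w > 0 with A_w > 0 = 2.
Sanity: Σ A_w = 4 = 2^2 = 4 ✓.


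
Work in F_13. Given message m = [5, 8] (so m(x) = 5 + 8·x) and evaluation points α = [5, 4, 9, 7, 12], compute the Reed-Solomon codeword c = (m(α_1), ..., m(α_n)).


c = [6, 11, 12, 9, 10]

Message polynomial: m(x) = 5 + 8·x (mod 13).
For each evaluation point α_i, compute m(α_i) mod 13:
  α_1 = 5: Horner steps 8 → 6, so m(5) = 6.
  α_2 = 4: Horner steps 8 → 11, so m(4) = 11.
  α_3 = 9: Horner steps 8 → 12, so m(9) = 12.
  α_4 = 7: Horner steps 8 → 9, so m(7) = 9.
  α_5 = 12: Horner steps 8 → 10, so m(12) = 10.
Codeword c = [6, 11, 12, 9, 10] ∈ F_13^5.


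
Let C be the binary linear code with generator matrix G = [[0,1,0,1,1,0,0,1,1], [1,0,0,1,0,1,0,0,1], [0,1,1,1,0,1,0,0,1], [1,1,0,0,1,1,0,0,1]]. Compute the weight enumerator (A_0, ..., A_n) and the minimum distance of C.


Weight distribution: A_0 = 1, A_2 = 1, A_3 = 2, A_4 = 5, A_5 = 6, A_6 = 1. Minimum distance d = 2.

Enumerate all 2^4 = 16 messages m ∈ F_2^4.
For each, compute codeword c = mG in F_2^9, then tally its weight.
  m = 0000 → c = 000000000, weight = 0.
  m = 1000 → c = 010110011, weight = 5.
  m = 0100 → c = 100101001, weight = 4.
  m = 1100 → c = 110011010, weight = 5.
  m = 0010 → c = 011101001, weight = 5.
  m = 1010 → c = 001011010, weight = 4.
  m = 0110 → c = 111000000, weight = 3.
  m = 1110 → c = 101110011, weight = 6.
  m = 0001 → c = 110011001, weight = 5.
  m = 1001 → c = 100101010, weight = 4.
  m = 0101 → c = 010110000, weight = 3.
  m = 1101 → c = 000000011, weight = 2.
  m = 0011 → c = 101110000, weight = 4.
  m = 1011 → c = 111000011, weight = 5.
  m = 0111 → c = 001011001, weight = 4.
  m = 1111 → c = 011101010, weight = 5.
Tally weights:
  weight 0: 1 codewords.
  weight 2: 1 codewords.
  weight 3: 2 codewords.
  weight 4: 5 codewords.
  weight 5: 6 codewords.
  weight 6: 1 codewords.
Minimum distance d = smallest w > 0 with A_w > 0 = 2.
Sanity: Σ A_w = 16 = 2^4 = 16 ✓.


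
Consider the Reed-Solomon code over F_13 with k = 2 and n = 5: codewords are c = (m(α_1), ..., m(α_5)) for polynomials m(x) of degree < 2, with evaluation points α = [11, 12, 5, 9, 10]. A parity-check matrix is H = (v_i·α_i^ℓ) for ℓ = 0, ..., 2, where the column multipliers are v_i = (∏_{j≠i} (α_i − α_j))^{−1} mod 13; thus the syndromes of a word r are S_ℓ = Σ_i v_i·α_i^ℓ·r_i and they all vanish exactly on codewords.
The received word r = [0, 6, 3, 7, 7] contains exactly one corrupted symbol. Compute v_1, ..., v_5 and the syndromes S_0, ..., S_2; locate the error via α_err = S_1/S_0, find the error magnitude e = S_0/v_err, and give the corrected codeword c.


S = (3, 1, 9), error at position 4, error magnitude e = 6, c = [0, 6, 3, 1, 7].

Step 1: column multipliers v_i = (∏_{j≠i}(α_i − α_j))^{−1} mod 13.
  i = 1 (α = 11): (11−12)(11−5)(11−9)(11−10) = (−1)·6·2·1 = −12 ≡ 1, so v_1 = 1^{−1} = 1 (mod 13).
  i = 2 (α = 12): (12−11)(12−5)(12−9)(12−10) = 1·7·3·2 = 42 ≡ 3, so v_2 = 3^{−1} = 9 (mod 13).
  i = 3 (α = 5): (5−11)(5−12)(5−9)(5−10) = (−6)·(−7)·(−4)·(−5) = 840 ≡ 8, so v_3 = 8^{−1} = 5 (mod 13).
  i = 4 (α = 9): (9−11)(9−12)(9−5)(9−10) = (−2)·(−3)·4·(−1) = −24 ≡ 2, so v_4 = 2^{−1} = 7 (mod 13).
  i = 5 (α = 10): (10−11)(10−12)(10−5)(10−9) = (−1)·(−2)·5·1 = 10 ≡ 10, so v_5 = 10^{−1} = 4 (mod 13).
  v = [1, 9, 5, 7, 4].
Step 2: syndromes of r = [0, 6, 3, 7, 7] (all sums mod 13).
  S_0 = Σ v_i r_i = 1·0 + 9·6 + 5·3 + 7·7 + 4·7 = 146 ≡ 3.
  S_1 = Σ v_i α_i r_i = 1·11·0 + 9·12·6 + 5·5·3 + 7·9·7 + 4·10·7 = 1444 ≡ 1.
  α_i^2 mod 13 = [4, 1, 12, 3, 9].
  S_2 = Σ v_i α_i^2 r_i = 1·4·0 + 9·1·6 + 5·12·3 + 7·3·7 + 4·9·7 = 633 ≡ 9.
  S = (3, 1, 9) ≠ 0, so r is not a codeword (an error is present).
Step 3: locate the error. For a single error e at position i, S_ℓ = v_i·e·α_i^ℓ, so α_err = S_1/S_0.
  S_0^{−1} = 3^{−1} = 9 (mod 13), so α_err = 1·9 = 9 ≡ 9 = α_4. Error position i = 4.
  Consistency check: S_2/S_1 = 9·1 = 9 ≡ 9 = α_err ✓ (single-error assumption holds).
Step 4: error magnitude e = S_0/v_4 = S_0·∏_{j≠4}(α_4 − α_j) = 3·2 = 6 ≡ 6 (mod 13).
Step 5: correct position 4: c_4 = r_4 − e = 7 − 6 ≡ 1 (mod 13). Hence c = [0, 6, 3, 1, 7].
  Check: interpolating c through the α_i gives m(x) = 12 + 6·x (degree < 2) with m(α_i) = c_i for every i, so c is indeed a codeword.


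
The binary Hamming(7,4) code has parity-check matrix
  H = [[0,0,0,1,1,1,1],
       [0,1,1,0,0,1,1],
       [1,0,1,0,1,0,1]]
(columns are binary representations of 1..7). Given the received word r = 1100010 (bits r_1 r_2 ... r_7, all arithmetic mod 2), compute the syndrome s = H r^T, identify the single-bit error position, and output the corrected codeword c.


s = (1, 0, 1)^T, error position = 5, corrected codeword c = 1100110

Compute s = H r^T mod 2 one row at a time:
  s_1 = 0 + 0 + 1 + 0 = 1 ≡ 1 (mod 2).
  s_2 = 1 + 0 + 1 + 0 = 2 ≡ 0 (mod 2).
  s_3 = 1 + 0 + 0 + 0 = 1 ≡ 1 (mod 2).
s = (1, 0, 1)^T — this equals column 5 of H (binary 101), so error is at position 5.
Correct: flip bit 5 of r = 1100010 to get c = 1100110.


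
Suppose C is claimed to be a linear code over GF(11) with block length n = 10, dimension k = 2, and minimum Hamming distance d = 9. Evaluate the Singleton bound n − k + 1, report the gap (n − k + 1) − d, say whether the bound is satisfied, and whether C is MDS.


Singleton RHS = n − k + 1 = 9, slack = 0, bound satisfied, MDS.

Singleton bound: d ≤ n − k + 1.
Here n = 10, k = 2, so n − k + 1 = 9.
Given d = 9, check d ≤ 9: YES.
Slack = (n − k + 1) − d = 0.
The code is MDS (slack = 0).
Description: the claimed parameters are [10, 2, 9]_11; such a code would be MDS (meets Singleton bound).


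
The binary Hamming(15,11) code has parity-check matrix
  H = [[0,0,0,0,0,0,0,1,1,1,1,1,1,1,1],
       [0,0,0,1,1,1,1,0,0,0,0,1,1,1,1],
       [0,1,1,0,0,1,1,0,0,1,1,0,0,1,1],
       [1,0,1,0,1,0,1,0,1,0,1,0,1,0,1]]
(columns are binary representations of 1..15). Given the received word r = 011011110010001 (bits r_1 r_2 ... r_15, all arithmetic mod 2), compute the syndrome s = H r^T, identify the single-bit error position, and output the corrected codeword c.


s = (1, 0, 0, 1)^T, error position = 9, corrected codeword c = 011011111010001

Compute s = H r^T mod 2 one row at a time:
  s_1 = 1 + 0 + 0 + 1 + 0 + 0 + 0 + 1 = 3 ≡ 1 (mod 2).
  s_2 = 0 + 1 + 1 + 1 + 0 + 0 + 0 + 1 = 4 ≡ 0 (mod 2).
  s_3 = 1 + 1 + 1 + 1 + 0 + 1 + 0 + 1 = 6 ≡ 0 (mod 2).
  s_4 = 0 + 1 + 1 + 1 + 0 + 1 + 0 + 1 = 5 ≡ 1 (mod 2).
s = (1, 0, 0, 1)^T — this equals column 9 of H (binary 1001), so error is at position 9.
Correct: flip bit 9 of r = 011011110010001 to get c = 011011111010001.


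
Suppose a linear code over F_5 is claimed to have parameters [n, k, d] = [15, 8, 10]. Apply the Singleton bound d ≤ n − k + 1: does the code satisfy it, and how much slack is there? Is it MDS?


Singleton RHS = n − k + 1 = 8, slack = -2, bound violated (no such code; not MDS).

Singleton bound: d ≤ n − k + 1.
Here n = 15, k = 8, so n − k + 1 = 8.
Given d = 10, check d ≤ 8: NO.
Slack = (n − k + 1) − d = -2.
The slack is negative: d = 10 exceeds n − k + 1 = 8 by 2, so the Singleton bound is violated and no linear [15, 8, 10]_5 code can exist. In particular it is not MDS (MDS requires d = n − k + 1 exactly).
Description: the claimed parameters are [15, 8, 10]_5; such a code would be impossible (violates the Singleton bound).


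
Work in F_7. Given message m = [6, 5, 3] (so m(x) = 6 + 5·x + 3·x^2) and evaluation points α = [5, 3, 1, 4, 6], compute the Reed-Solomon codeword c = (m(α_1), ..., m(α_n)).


c = [1, 6, 0, 4, 4]

Message polynomial: m(x) = 6 + 5·x + 3·x^2 (mod 7).
For each evaluation point α_i, compute m(α_i) mod 7:
  α_1 = 5: Horner steps 3 → 6 → 1, so m(5) = 1.
  α_2 = 3: Horner steps 3 → 0 → 6, so m(3) = 6.
  α_3 = 1: Horner steps 3 → 1 → 0, so m(1) = 0.
  α_4 = 4: Horner steps 3 → 3 → 4, so m(4) = 4.
  α_5 = 6: Horner steps 3 → 2 → 4, so m(6) = 4.
Codeword c = [1, 6, 0, 4, 4] ∈ F_7^5.


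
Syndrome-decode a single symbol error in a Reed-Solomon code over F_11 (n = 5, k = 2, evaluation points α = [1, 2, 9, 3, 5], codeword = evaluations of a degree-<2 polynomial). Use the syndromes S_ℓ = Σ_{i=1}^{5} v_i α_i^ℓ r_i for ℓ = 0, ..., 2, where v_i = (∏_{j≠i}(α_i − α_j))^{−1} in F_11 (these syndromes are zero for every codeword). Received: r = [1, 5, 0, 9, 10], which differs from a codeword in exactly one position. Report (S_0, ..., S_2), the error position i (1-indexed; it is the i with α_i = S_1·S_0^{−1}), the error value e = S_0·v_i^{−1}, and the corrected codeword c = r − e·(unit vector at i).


S = (5, 3, 4), error at position 5, error magnitude e = 4, c = [1, 5, 0, 9, 6].

Step 1: column multipliers v_i = (∏_{j≠i}(α_i − α_j))^{−1} mod 11.
  i = 1 (α = 1): (1−2)(1−9)(1−3)(1−5) = (−1)·(−8)·(−2)·(−4) = 64 ≡ 9, so v_1 = 9^{−1} = 5 (mod 11).
  i = 2 (α = 2): (2−1)(2−9)(2−3)(2−5) = 1·(−7)·(−1)·(−3) = −21 ≡ 1, so v_2 = 1^{−1} = 1 (mod 11).
  i = 3 (α = 9): (9−1)(9−2)(9−3)(9−5) = 8·7·6·4 = 1344 ≡ 2, so v_3 = 2^{−1} = 6 (mod 11).
  i = 4 (α = 3): (3−1)(3−2)(3−9)(3−5) = 2·1·(−6)·(−2) = 24 ≡ 2, so v_4 = 2^{−1} = 6 (mod 11).
  i = 5 (α = 5): (5−1)(5−2)(5−9)(5−3) = 4·3·(−4)·2 = −96 ≡ 3, so v_5 = 3^{−1} = 4 (mod 11).
  v = [5, 1, 6, 6, 4].
Step 2: syndromes of r = [1, 5, 0, 9, 10] (all sums mod 11).
  S_0 = Σ v_i r_i = 5·1 + 1·5 + 6·0 + 6·9 + 4·10 = 104 ≡ 5.
  S_1 = Σ v_i α_i r_i = 5·1·1 + 1·2·5 + 6·9·0 + 6·3·9 + 4·5·10 = 377 ≡ 3.
  α_i^2 mod 11 = [1, 4, 4, 9, 3].
  S_2 = Σ v_i α_i^2 r_i = 5·1·1 + 1·4·5 + 6·4·0 + 6·9·9 + 4·3·10 = 631 ≡ 4.
  S = (5, 3, 4) ≠ 0, so r is not a codeword (an error is present).
Step 3: locate the error. For a single error e at position i, S_ℓ = v_i·e·α_i^ℓ, so α_err = S_1/S_0.
  S_0^{−1} = 5^{−1} = 9 (mod 11), so α_err = 3·9 = 27 ≡ 5 = α_5. Error position i = 5.
  Consistency check: S_2/S_1 = 4·4 = 16 ≡ 5 = α_err ✓ (single-error assumption holds).
Step 4: error magnitude e = S_0/v_5 = S_0·∏_{j≠5}(α_5 − α_j) = 5·3 = 15 ≡ 4 (mod 11).
Step 5: correct position 5: c_5 = r_5 − e = 10 − 4 ≡ 6 (mod 11). Hence c = [1, 5, 0, 9, 6].
  Check: interpolating c through the α_i gives m(x) = 8 + 4·x (degree < 2) with m(α_i) = c_i for every i, so c is indeed a codeword.


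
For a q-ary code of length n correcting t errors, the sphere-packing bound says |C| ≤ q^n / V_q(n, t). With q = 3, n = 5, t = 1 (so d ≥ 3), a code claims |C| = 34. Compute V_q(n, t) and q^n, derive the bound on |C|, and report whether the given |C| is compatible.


V_q(n, t) = 11, q^n = 243, Hamming bound = 22, |C| = 34 > bound (violated).

Step 1: Compute V_q(n, t) = Σ_{j=0}^1 C(n, j) (q−1)^j.
  j = 0: C(5,0)·(2)^0 = 1·1 = 1.
  j = 1: C(5,1)·(2)^1 = 5·2 = 10.
  V_q(n, t) = 1 + 10 = 11.
Step 2: q^n = 3^5 = 243.
Step 3: Hamming bound ⌊q^n / V_q(n,t)⌋ = ⌊243/11⌋ = 22.
Step 4: Compare |C| = 34 to 22: violated.
The claimed |C| lies above the Hamming bound, so no 3-ary code of length 5 with d ≥ 3 can have 34 codewords.


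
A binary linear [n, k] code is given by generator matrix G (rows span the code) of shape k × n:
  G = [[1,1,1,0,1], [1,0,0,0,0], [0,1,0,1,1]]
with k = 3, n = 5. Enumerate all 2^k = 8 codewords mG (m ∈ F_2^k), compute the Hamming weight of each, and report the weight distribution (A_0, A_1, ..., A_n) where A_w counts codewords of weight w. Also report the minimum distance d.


Weight distribution: A_0 = 1, A_1 = 1, A_2 = 1, A_3 = 3, A_4 = 2. Minimum distance d = 1.

Enumerate all 2^3 = 8 messages m ∈ F_2^3.
For each, compute codeword c = mG in F_2^5, then tally its weight.
  m = 000 → c = 00000, weight = 0.
  m = 100 → c = 11101, weight = 4.
  m = 010 → c = 10000, weight = 1.
  m = 110 → c = 01101, weight = 3.
  m = 001 → c = 01011, weight = 3.
  m = 101 → c = 10110, weight = 3.
  m = 011 → c = 11011, weight = 4.
  m = 111 → c = 00110, weight = 2.
Tally weights:
  weight 0: 1 codewords.
  weight 1: 1 codewords.
  weight 2: 1 codewords.
  weight 3: 3 codewords.
  weight 4: 2 codewords.
Minimum distance d = smallest w > 0 with A_w > 0 = 1.
Sanity: Σ A_w = 8 = 2^3 = 8 ✓.


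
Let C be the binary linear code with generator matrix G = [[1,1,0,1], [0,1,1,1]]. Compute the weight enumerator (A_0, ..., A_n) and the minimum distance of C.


Weight distribution: A_0 = 1, A_2 = 1, A_3 = 2. Minimum distance d = 2.

Enumerate all 2^2 = 4 messages m ∈ F_2^2.
For each, compute codeword c = mG in F_2^4, then tally its weight.
  m = 00 → c = 0000, weight = 0.
  m = 10 → c = 1101, weight = 3.
  m = 01 → c = 0111, weight = 3.
  m = 11 → c = 1010, weight = 2.
Tally weights:
  weight 0: 1 codewords.
  weight 2: 1 codewords.
  weight 3: 2 codewords.
Minimum distance d = smallest w > 0 with A_w > 0 = 2.
Sanity: Σ A_w = 4 = 2^2 = 4 ✓.


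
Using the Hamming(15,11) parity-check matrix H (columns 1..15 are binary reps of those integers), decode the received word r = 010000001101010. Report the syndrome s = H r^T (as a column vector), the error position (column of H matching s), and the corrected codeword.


s = (0, 0, 1, 1)^T, error position = 3, corrected codeword c = 011000001101010

Compute s = H r^T mod 2 one row at a time:
  s_1 = 0 + 1 + 1 + 0 + 1 + 0 + 1 + 0 = 4 ≡ 0 (mod 2).
  s_2 = 0 + 0 + 0 + 0 + 1 + 0 + 1 + 0 = 2 ≡ 0 (mod 2).
  s_3 = 1 + 0 + 0 + 0 + 1 + 0 + 1 + 0 = 3 ≡ 1 (mod 2).
  s_4 = 0 + 0 + 0 + 0 + 1 + 0 + 0 + 0 = 1 ≡ 1 (mod 2).
s = (0, 0, 1, 1)^T — this equals column 3 of H (binary 0011), so error is at position 3.
Correct: flip bit 3 of r = 010000001101010 to get c = 011000001101010.


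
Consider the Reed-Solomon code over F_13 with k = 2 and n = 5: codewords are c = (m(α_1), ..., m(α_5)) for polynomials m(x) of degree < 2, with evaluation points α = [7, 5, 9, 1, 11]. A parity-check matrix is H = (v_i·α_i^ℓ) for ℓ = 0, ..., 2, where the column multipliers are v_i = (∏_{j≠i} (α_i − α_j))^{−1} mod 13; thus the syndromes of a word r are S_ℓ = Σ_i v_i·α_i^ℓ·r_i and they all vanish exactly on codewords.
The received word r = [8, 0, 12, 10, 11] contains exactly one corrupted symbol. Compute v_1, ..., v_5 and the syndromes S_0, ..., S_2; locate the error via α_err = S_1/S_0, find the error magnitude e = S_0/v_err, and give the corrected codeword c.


S = (11, 8, 7), error at position 3, error magnitude e = 9, c = [8, 0, 3, 10, 11].

Step 1: column multipliers v_i = (∏_{j≠i}(α_i − α_j))^{−1} mod 13.
  i = 1 (α = 7): (7−5)(7−9)(7−1)(7−11) = 2·(−2)·6·(−4) = 96 ≡ 5, so v_1 = 5^{−1} = 8 (mod 13).
  i = 2 (α = 5): (5−7)(5−9)(5−1)(5−11) = (−2)·(−4)·4·(−6) = −192 ≡ 3, so v_2 = 3^{−1} = 9 (mod 13).
  i = 3 (α = 9): (9−7)(9−5)(9−1)(9−11) = 2·4·8·(−2) = −128 ≡ 2, so v_3 = 2^{−1} = 7 (mod 13).
  i = 4 (α = 1): (1−7)(1−5)(1−9)(1−11) = (−6)·(−4)·(−8)·(−10) = 1920 ≡ 9, so v_4 = 9^{−1} = 3 (mod 13).
  i = 5 (α = 11): (11−7)(11−5)(11−9)(11−1) = 4·6·2·10 = 480 ≡ 12, so v_5 = 12^{−1} = 12 (mod 13).
  v = [8, 9, 7, 3, 12].
Step 2: syndromes of r = [8, 0, 12, 10, 11] (all sums mod 13).
  S_0 = Σ v_i r_i = 8·8 + 9·0 + 7·12 + 3·10 + 12·11 = 310 ≡ 11.
  S_1 = Σ v_i α_i r_i = 8·7·8 + 9·5·0 + 7·9·12 + 3·1·10 + 12·11·11 = 2686 ≡ 8.
  α_i^2 mod 13 = [10, 12, 3, 1, 4].
  S_2 = Σ v_i α_i^2 r_i = 8·10·8 + 9·12·0 + 7·3·12 + 3·1·10 + 12·4·11 = 1450 ≡ 7.
  S = (11, 8, 7) ≠ 0, so r is not a codeword (an error is present).
Step 3: locate the error. For a single error e at position i, S_ℓ = v_i·e·α_i^ℓ, so α_err = S_1/S_0.
  S_0^{−1} = 11^{−1} = 6 (mod 13), so α_err = 8·6 = 48 ≡ 9 = α_3. Error position i = 3.
  Consistency check: S_2/S_1 = 7·5 = 35 ≡ 9 = α_err ✓ (single-error assumption holds).
Step 4: error magnitude e = S_0/v_3 = S_0·∏_{j≠3}(α_3 − α_j) = 11·2 = 22 ≡ 9 (mod 13).
Step 5: correct position 3: c_3 = r_3 − e = 12 − 9 ≡ 3 (mod 13). Hence c = [8, 0, 3, 10, 11].
  Check: interpolating c through the α_i gives m(x) = 6 + 4·x (degree < 2) with m(α_i) = c_i for every i, so c is indeed a codeword.


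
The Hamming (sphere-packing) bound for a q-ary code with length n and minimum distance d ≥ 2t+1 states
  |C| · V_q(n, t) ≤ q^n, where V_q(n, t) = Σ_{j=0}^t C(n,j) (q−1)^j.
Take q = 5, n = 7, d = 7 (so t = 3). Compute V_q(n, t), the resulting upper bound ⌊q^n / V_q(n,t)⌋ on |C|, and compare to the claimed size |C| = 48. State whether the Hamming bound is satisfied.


V_q(n, t) = 2605, q^n = 78125, Hamming bound = 29, |C| = 48 > bound (violated).

Step 1: Compute V_q(n, t) = Σ_{j=0}^3 C(n, j) (q−1)^j.
  j = 0: C(7,0)·(4)^0 = 1·1 = 1.
  j = 1: C(7,1)·(4)^1 = 7·4 = 28.
  j = 2: C(7,2)·(4)^2 = 21·16 = 336.
  j = 3: C(7,3)·(4)^3 = 35·64 = 2240.
  V_q(n, t) = 1 + 28 + 336 + 2240 = 2605.
Step 2: q^n = 5^7 = 78125.
Step 3: Hamming bound ⌊q^n / V_q(n,t)⌋ = ⌊78125/2605⌋ = 29.
Step 4: Compare |C| = 48 to 29: violated.
The claimed |C| lies above the Hamming bound, so no 5-ary code of length 7 with d ≥ 7 can have 48 codewords.


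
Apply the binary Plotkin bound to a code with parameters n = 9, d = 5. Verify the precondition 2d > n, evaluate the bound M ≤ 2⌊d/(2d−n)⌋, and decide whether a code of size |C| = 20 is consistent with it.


Plotkin bound M ≤ 10; given |C| = 20 > bound (violated).

Check applicability: 2d = 10, n = 9.
2d − n = 1 > 0, so Plotkin applies.
Compute d/(2d−n) = 5/1 ≈ 5.0000.
⌊d/(2d−n)⌋ = 5.
Plotkin bound: M ≤ 2·5 = 10.
Given |C| = 20, check: VIOLATED.
This |C| is above the Plotkin bound, so no binary code with n = 9, d = 5 and 20 codewords exists.


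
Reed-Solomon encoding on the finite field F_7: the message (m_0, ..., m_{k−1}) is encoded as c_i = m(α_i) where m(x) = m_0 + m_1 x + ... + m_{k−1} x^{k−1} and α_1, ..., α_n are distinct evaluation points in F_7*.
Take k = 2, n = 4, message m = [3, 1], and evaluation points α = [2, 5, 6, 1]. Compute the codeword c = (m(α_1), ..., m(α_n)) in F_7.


c = [5, 1, 2, 4]

Message polynomial: m(x) = 3 + 1·x (mod 7).
For each evaluation point α_i, compute m(α_i) mod 7:
  α_1 = 2: Horner steps 1 → 5, so m(2) = 5.
  α_2 = 5: Horner steps 1 → 1, so m(5) = 1.
  α_3 = 6: Horner steps 1 → 2, so m(6) = 2.
  α_4 = 1: Horner steps 1 → 4, so m(1) = 4.
Codeword c = [5, 1, 2, 4] ∈ F_7^4.


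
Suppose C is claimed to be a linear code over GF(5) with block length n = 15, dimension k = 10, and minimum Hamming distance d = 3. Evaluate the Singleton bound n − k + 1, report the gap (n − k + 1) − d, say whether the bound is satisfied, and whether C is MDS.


Singleton RHS = n − k + 1 = 6, slack = 3, bound satisfied, not MDS.

Singleton bound: d ≤ n − k + 1.
Here n = 15, k = 10, so n − k + 1 = 6.
Given d = 3, check d ≤ 6: YES.
Slack = (n − k + 1) − d = 3.
The code is NOT MDS (slack = 3 > 0).
Description: the claimed parameters are [15, 10, 3]_5; such a code would be non-MDS.


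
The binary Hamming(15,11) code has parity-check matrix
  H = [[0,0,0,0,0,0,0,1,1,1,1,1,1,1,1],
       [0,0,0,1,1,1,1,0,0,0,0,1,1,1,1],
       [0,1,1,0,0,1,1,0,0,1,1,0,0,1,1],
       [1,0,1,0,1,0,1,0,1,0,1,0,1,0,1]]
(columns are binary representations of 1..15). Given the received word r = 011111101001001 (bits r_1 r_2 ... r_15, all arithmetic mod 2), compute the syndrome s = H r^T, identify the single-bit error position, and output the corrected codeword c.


s = (1, 0, 1, 1)^T, error position = 11, corrected codeword c = 011111101011001

Compute s = H r^T mod 2 one row at a time:
  s_1 = 0 + 1 + 0 + 0 + 1 + 0 + 0 + 1 = 3 ≡ 1 (mod 2).
  s_2 = 1 + 1 + 1 + 1 + 1 + 0 + 0 + 1 = 6 ≡ 0 (mod 2).
  s_3 = 1 + 1 + 1 + 1 + 0 + 0 + 0 + 1 = 5 ≡ 1 (mod 2).
  s_4 = 0 + 1 + 1 + 1 + 1 + 0 + 0 + 1 = 5 ≡ 1 (mod 2).
s = (1, 0, 1, 1)^T — this equals column 11 of H (binary 1011), so error is at position 11.
Correct: flip bit 11 of r = 011111101001001 to get c = 011111101011001.


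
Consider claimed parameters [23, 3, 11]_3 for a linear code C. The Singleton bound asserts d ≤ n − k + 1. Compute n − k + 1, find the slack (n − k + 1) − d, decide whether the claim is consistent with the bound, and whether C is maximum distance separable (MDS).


Singleton RHS = n − k + 1 = 21, slack = 10, bound satisfied, not MDS.

Singleton bound: d ≤ n − k + 1.
Here n = 23, k = 3, so n − k + 1 = 21.
Given d = 11, check d ≤ 21: YES.
Slack = (n − k + 1) − d = 10.
The code is NOT MDS (slack = 10 > 0).
Description: the claimed parameters are [23, 3, 11]_3; such a code would be non-MDS.


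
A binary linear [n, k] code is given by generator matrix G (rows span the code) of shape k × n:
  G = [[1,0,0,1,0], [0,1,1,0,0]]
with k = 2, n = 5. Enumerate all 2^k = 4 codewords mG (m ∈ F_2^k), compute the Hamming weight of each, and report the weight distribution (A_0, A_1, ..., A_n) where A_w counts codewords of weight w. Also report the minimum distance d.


Weight distribution: A_0 = 1, A_2 = 2, A_4 = 1. Minimum distance d = 2.

Enumerate all 2^2 = 4 messages m ∈ F_2^2.
For each, compute codeword c = mG in F_2^5, then tally its weight.
  m = 00 → c = 00000, weight = 0.
  m = 10 → c = 10010, weight = 2.
  m = 01 → c = 01100, weight = 2.
  m = 11 → c = 11110, weight = 4.
Tally weights:
  weight 0: 1 codewords.
  weight 2: 2 codewords.
  weight 4: 1 codewords.
Minimum distance d = smallest w > 0 with A_w > 0 = 2.
Sanity: Σ A_w = 4 = 2^2 = 4 ✓.


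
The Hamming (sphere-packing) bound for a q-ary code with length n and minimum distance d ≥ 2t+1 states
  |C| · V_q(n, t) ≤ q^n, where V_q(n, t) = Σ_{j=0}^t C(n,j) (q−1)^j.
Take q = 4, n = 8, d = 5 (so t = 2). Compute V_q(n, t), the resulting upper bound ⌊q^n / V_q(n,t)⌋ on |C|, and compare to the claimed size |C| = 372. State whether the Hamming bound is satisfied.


V_q(n, t) = 277, q^n = 65536, Hamming bound = 236, |C| = 372 > bound (violated).

Step 1: Compute V_q(n, t) = Σ_{j=0}^2 C(n, j) (q−1)^j.
  j = 0: C(8,0)·(3)^0 = 1·1 = 1.
  j = 1: C(8,1)·(3)^1 = 8·3 = 24.
  j = 2: C(8,2)·(3)^2 = 28·9 = 252.
  V_q(n, t) = 1 + 24 + 252 = 277.
Step 2: q^n = 4^8 = 65536.
Step 3: Hamming bound ⌊q^n / V_q(n,t)⌋ = ⌊65536/277⌋ = 236.
Step 4: Compare |C| = 372 to 236: violated.
The claimed |C| lies above the Hamming bound, so no 4-ary code of length 8 with d ≥ 5 can have 372 codewords.


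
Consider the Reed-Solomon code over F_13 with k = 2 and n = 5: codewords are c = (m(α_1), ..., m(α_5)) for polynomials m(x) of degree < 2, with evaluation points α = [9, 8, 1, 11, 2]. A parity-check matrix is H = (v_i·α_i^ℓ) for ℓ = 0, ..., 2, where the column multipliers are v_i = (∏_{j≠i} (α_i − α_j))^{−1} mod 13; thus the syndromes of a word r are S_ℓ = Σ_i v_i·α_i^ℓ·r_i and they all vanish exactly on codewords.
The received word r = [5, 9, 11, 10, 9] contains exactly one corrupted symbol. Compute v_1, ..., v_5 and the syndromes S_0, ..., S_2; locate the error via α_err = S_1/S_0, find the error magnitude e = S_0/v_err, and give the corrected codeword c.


S = (11, 9, 5), error at position 5, error magnitude e = 2, c = [5, 9, 11, 10, 7].

Step 1: column multipliers v_i = (∏_{j≠i}(α_i − α_j))^{−1} mod 13.
  i = 1 (α = 9): (9−8)(9−1)(9−11)(9−2) = 1·8·(−2)·7 = −112 ≡ 5, so v_1 = 5^{−1} = 8 (mod 13).
  i = 2 (α = 8): (8−9)(8−1)(8−11)(8−2) = (−1)·7·(−3)·6 = 126 ≡ 9, so v_2 = 9^{−1} = 3 (mod 13).
  i = 3 (α = 1): (1−9)(1−8)(1−11)(1−2) = (−8)·(−7)·(−10)·(−1) = 560 ≡ 1, so v_3 = 1^{−1} = 1 (mod 13).
  i = 4 (α = 11): (11−9)(11−8)(11−1)(11−2) = 2·3·10·9 = 540 ≡ 7, so v_4 = 7^{−1} = 2 (mod 13).
  i = 5 (α = 2): (2−9)(2−8)(2−1)(2−11) = (−7)·(−6)·1·(−9) = −378 ≡ 12, so v_5 = 12^{−1} = 12 (mod 13).
  v = [8, 3, 1, 2, 12].
Step 2: syndromes of r = [5, 9, 11, 10, 9] (all sums mod 13).
  S_0 = Σ v_i r_i = 8·5 + 3·9 + 1·11 + 2·10 + 12·9 = 206 ≡ 11.
  S_1 = Σ v_i α_i r_i = 8·9·5 + 3·8·9 + 1·1·11 + 2·11·10 + 12·2·9 = 1023 ≡ 9.
  α_i^2 mod 13 = [3, 12, 1, 4, 4].
  S_2 = Σ v_i α_i^2 r_i = 8·3·5 + 3·12·9 + 1·1·11 + 2·4·10 + 12·4·9 = 967 ≡ 5.
  S = (11, 9, 5) ≠ 0, so r is not a codeword (an error is present).
Step 3: locate the error. For a single error e at position i, S_ℓ = v_i·e·α_i^ℓ, so α_err = S_1/S_0.
  S_0^{−1} = 11^{−1} = 6 (mod 13), so α_err = 9·6 = 54 ≡ 2 = α_5. Error position i = 5.
  Consistency check: S_2/S_1 = 5·3 = 15 ≡ 2 = α_err ✓ (single-error assumption holds).
Step 4: error magnitude e = S_0/v_5 = S_0·∏_{j≠5}(α_5 − α_j) = 11·12 = 132 ≡ 2 (mod 13).
Step 5: correct position 5: c_5 = r_5 − e = 9 − 2 ≡ 7 (mod 13). Hence c = [5, 9, 11, 10, 7].
  Check: interpolating c through the α_i gives m(x) = 2 + 9·x (degree < 2) with m(α_i) = c_i for every i, so c is indeed a codeword.


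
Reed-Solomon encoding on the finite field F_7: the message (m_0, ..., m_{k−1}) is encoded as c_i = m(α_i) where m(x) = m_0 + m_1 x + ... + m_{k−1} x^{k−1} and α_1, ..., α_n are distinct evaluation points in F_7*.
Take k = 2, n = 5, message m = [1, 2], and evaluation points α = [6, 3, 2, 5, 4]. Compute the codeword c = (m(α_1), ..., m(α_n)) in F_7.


c = [6, 0, 5, 4, 2]

Message polynomial: m(x) = 1 + 2·x (mod 7).
For each evaluation point α_i, compute m(α_i) mod 7:
  α_1 = 6: Horner steps 2 → 6, so m(6) = 6.
  α_2 = 3: Horner steps 2 → 0, so m(3) = 0.
  α_3 = 2: Horner steps 2 → 5, so m(2) = 5.
  α_4 = 5: Horner steps 2 → 4, so m(5) = 4.
  α_5 = 4: Horner steps 2 → 2, so m(4) = 2.
Codeword c = [6, 0, 5, 4, 2] ∈ F_7^5.


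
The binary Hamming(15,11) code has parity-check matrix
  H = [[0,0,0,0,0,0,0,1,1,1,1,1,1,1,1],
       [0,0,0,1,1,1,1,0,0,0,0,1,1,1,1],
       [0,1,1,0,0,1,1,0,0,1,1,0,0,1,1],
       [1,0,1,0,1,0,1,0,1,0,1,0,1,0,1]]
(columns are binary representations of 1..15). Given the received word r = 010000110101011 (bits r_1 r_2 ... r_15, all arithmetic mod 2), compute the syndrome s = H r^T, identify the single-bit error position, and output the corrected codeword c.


s = (1, 0, 1, 0)^T, error position = 10, corrected codeword c = 010000110001011

Compute s = H r^T mod 2 one row at a time:
  s_1 = 1 + 0 + 1 + 0 + 1 + 0 + 1 + 1 = 5 ≡ 1 (mod 2).
  s_2 = 0 + 0 + 0 + 1 + 1 + 0 + 1 + 1 = 4 ≡ 0 (mod 2).
  s_3 = 1 + 0 + 0 + 1 + 1 + 0 + 1 + 1 = 5 ≡ 1 (mod 2).
  s_4 = 0 + 0 + 0 + 1 + 0 + 0 + 0 + 1 = 2 ≡ 0 (mod 2).
s = (1, 0, 1, 0)^T — this equals column 10 of H (binary 1010), so error is at position 10.
Correct: flip bit 10 of r = 010000110101011 to get c = 010000110001011.


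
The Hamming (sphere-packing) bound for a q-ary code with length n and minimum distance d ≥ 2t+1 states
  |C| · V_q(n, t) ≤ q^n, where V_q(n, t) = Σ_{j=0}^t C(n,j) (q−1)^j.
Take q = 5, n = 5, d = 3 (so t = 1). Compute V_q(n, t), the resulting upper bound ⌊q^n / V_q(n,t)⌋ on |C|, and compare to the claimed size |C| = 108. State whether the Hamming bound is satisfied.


V_q(n, t) = 21, q^n = 3125, Hamming bound = 148, |C| = 108 ≤ bound (satisfied).

Step 1: Compute V_q(n, t) = Σ_{j=0}^1 C(n, j) (q−1)^j.
  j = 0: C(5,0)·(4)^0 = 1·1 = 1.
  j = 1: C(5,1)·(4)^1 = 5·4 = 20.
  V_q(n, t) = 1 + 20 = 21.
Step 2: q^n = 5^5 = 3125.
Step 3: Hamming bound ⌊q^n / V_q(n,t)⌋ = ⌊3125/21⌋ = 148.
Step 4: Compare |C| = 108 to 148: satisfied.
The claimed |C| lies below the Hamming bound.


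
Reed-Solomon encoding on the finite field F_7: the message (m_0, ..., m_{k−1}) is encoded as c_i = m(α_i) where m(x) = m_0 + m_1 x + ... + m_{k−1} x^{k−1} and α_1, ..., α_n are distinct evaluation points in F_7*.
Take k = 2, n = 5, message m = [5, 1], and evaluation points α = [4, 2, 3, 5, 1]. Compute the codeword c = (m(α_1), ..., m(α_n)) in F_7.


c = [2, 0, 1, 3, 6]

Message polynomial: m(x) = 5 + 1·x (mod 7).
For each evaluation point α_i, compute m(α_i) mod 7:
  α_1 = 4: Horner steps 1 → 2, so m(4) = 2.
  α_2 = 2: Horner steps 1 → 0, so m(2) = 0.
  α_3 = 3: Horner steps 1 → 1, so m(3) = 1.
  α_4 = 5: Horner steps 1 → 3, so m(5) = 3.
  α_5 = 1: Horner steps 1 → 6, so m(1) = 6.
Codeword c = [2, 0, 1, 3, 6] ∈ F_7^5.


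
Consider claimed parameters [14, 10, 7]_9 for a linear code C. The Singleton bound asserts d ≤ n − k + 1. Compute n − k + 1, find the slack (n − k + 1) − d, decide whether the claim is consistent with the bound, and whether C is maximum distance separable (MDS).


Singleton RHS = n − k + 1 = 5, slack = -2, bound violated (no such code; not MDS).

Singleton bound: d ≤ n − k + 1.
Here n = 14, k = 10, so n − k + 1 = 5.
Given d = 7, check d ≤ 5: NO.
Slack = (n − k + 1) − d = -2.
The slack is negative: d = 7 exceeds n − k + 1 = 5 by 2, so the Singleton bound is violated and no linear [14, 10, 7]_9 code can exist. In particular it is not MDS (MDS requires d = n − k + 1 exactly).
Description: the claimed parameters are [14, 10, 7]_9; such a code would be impossible (violates the Singleton bound).


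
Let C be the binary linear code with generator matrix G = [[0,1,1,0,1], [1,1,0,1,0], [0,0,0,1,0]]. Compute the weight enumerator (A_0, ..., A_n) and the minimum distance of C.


Weight distribution: A_0 = 1, A_1 = 1, A_2 = 1, A_3 = 3, A_4 = 2. Minimum distance d = 1.

Enumerate all 2^3 = 8 messages m ∈ F_2^3.
For each, compute codeword c = mG in F_2^5, then tally its weight.
  m = 000 → c = 00000, weight = 0.
  m = 100 → c = 01101, weight = 3.
  m = 010 → c = 11010, weight = 3.
  m = 110 → c = 10111, weight = 4.
  m = 001 → c = 00010, weight = 1.
  m = 101 → c = 01111, weight = 4.
  m = 011 → c = 11000, weight = 2.
  m = 111 → c = 10101, weight = 3.
Tally weights:
  weight 0: 1 codewords.
  weight 1: 1 codewords.
  weight 2: 1 codewords.
  weight 3: 3 codewords.
  weight 4: 2 codewords.
Minimum distance d = smallest w > 0 with A_w > 0 = 1.
Sanity: Σ A_w = 8 = 2^3 = 8 ✓.


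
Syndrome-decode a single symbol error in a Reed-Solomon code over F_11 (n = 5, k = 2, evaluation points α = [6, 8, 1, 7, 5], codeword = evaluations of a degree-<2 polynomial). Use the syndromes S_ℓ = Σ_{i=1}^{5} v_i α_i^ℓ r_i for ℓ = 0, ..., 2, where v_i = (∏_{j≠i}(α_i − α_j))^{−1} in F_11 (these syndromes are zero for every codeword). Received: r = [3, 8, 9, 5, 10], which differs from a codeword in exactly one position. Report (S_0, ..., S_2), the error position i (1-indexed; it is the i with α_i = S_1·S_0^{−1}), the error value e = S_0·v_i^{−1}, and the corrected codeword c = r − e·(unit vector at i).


S = (10, 5, 8), error at position 1, error magnitude e = 1, c = [2, 8, 9, 5, 10].

Step 1: column multipliers v_i = (∏_{j≠i}(α_i − α_j))^{−1} mod 11.
  i = 1 (α = 6): (6−8)(6−1)(6−7)(6−5) = (−2)·5·(−1)·1 = 10 ≡ 10, so v_1 = 10^{−1} = 10 (mod 11).
  i = 2 (α = 8): (8−6)(8−1)(8−7)(8−5) = 2·7·1·3 = 42 ≡ 9, so v_2 = 9^{−1} = 5 (mod 11).
  i = 3 (α = 1): (1−6)(1−8)(1−7)(1−5) = (−5)·(−7)·(−6)·(−4) = 840 ≡ 4, so v_3 = 4^{−1} = 3 (mod 11).
  i = 4 (α = 7): (7−6)(7−8)(7−1)(7−5) = 1·(−1)·6·2 = −12 ≡ 10, so v_4 = 10^{−1} = 10 (mod 11).
  i = 5 (α = 5): (5−6)(5−8)(5−1)(5−7) = (−1)·(−3)·4·(−2) = −24 ≡ 9, so v_5 = 9^{−1} = 5 (mod 11).
  v = [10, 5, 3, 10, 5].
Step 2: syndromes of r = [3, 8, 9, 5, 10] (all sums mod 11).
  S_0 = Σ v_i r_i = 10·3 + 5·8 + 3·9 + 10·5 + 5·10 = 197 ≡ 10.
  S_1 = Σ v_i α_i r_i = 10·6·3 + 5·8·8 + 3·1·9 + 10·7·5 + 5·5·10 = 1127 ≡ 5.
  α_i^2 mod 11 = [3, 9, 1, 5, 3].
  S_2 = Σ v_i α_i^2 r_i = 10·3·3 + 5·9·8 + 3·1·9 + 10·5·5 + 5·3·10 = 877 ≡ 8.
  S = (10, 5, 8) ≠ 0, so r is not a codeword (an error is present).
Step 3: locate the error. For a single error e at position i, S_ℓ = v_i·e·α_i^ℓ, so α_err = S_1/S_0.
  S_0^{−1} = 10^{−1} = 10 (mod 11), so α_err = 5·10 = 50 ≡ 6 = α_1. Error position i = 1.
  Consistency check: S_2/S_1 = 8·9 = 72 ≡ 6 = α_err ✓ (single-error assumption holds).
Step 4: error magnitude e = S_0/v_1 = S_0·∏_{j≠1}(α_1 − α_j) = 10·10 = 100 ≡ 1 (mod 11).
Step 5: correct position 1: c_1 = r_1 − e = 3 − 1 ≡ 2 (mod 11). Hence c = [2, 8, 9, 5, 10].
  Check: interpolating c through the α_i gives m(x) = 6 + 3·x (degree < 2) with m(α_i) = c_i for every i, so c is indeed a codeword.


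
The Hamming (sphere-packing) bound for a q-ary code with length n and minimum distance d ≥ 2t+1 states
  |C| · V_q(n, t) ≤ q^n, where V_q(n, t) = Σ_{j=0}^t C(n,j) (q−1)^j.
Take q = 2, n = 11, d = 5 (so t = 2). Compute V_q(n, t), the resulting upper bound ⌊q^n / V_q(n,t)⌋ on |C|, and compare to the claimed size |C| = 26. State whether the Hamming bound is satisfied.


V_q(n, t) = 67, q^n = 2048, Hamming bound = 30, |C| = 26 ≤ bound (satisfied).

Step 1: Compute V_q(n, t) = Σ_{j=0}^2 C(n, j) (q−1)^j.
  j = 0: C(11,0)·(1)^0 = 1·1 = 1.
  j = 1: C(11,1)·(1)^1 = 11·1 = 11.
  j = 2: C(11,2)·(1)^2 = 55·1 = 55.
  V_q(n, t) = 1 + 11 + 55 = 67.
Step 2: q^n = 2^11 = 2048.
Step 3: Hamming bound ⌊q^n / V_q(n,t)⌋ = ⌊2048/67⌋ = 30.
Step 4: Compare |C| = 26 to 30: satisfied.
The claimed |C| lies below the Hamming bound.


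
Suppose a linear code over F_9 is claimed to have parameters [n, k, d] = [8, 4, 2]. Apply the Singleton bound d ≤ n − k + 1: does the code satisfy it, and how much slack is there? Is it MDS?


Singleton RHS = n − k + 1 = 5, slack = 3, bound satisfied, not MDS.

Singleton bound: d ≤ n − k + 1.
Here n = 8, k = 4, so n − k + 1 = 5.
Given d = 2, check d ≤ 5: YES.
Slack = (n − k + 1) − d = 3.
The code is NOT MDS (slack = 3 > 0).
Description: the claimed parameters are [8, 4, 2]_9; such a code would be non-MDS.
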